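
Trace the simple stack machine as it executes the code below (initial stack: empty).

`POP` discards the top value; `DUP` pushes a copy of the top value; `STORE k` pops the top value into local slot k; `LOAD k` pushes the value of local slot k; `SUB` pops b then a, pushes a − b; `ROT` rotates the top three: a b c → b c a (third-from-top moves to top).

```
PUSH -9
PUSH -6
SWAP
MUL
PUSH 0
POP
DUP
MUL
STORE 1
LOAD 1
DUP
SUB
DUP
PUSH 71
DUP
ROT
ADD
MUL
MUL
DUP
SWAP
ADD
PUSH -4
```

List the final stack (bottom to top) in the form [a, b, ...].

[0, -4]

PUSH -9 -> [-9]
PUSH -6 -> [-9, -6]
SWAP    -> [-6, -9]
MUL     -> [54]
PUSH 0  -> [54, 0]
POP     -> [54]
DUP     -> [54, 54]
MUL     -> [2916]
STORE 1 -> []
LOAD 1  -> [2916]
DUP     -> [2916, 2916]
SUB     -> [0]
DUP     -> [0, 0]
PUSH 71 -> [0, 0, 71]
DUP     -> [0, 0, 71, 71]
ROT     -> [0, 71, 71, 0]
ADD     -> [0, 71, 71]
MUL     -> [0, 5041]
MUL     -> [0]
DUP     -> [0, 0]
SWAP    -> [0, 0]
ADD     -> [0]
PUSH -4 -> [0, -4]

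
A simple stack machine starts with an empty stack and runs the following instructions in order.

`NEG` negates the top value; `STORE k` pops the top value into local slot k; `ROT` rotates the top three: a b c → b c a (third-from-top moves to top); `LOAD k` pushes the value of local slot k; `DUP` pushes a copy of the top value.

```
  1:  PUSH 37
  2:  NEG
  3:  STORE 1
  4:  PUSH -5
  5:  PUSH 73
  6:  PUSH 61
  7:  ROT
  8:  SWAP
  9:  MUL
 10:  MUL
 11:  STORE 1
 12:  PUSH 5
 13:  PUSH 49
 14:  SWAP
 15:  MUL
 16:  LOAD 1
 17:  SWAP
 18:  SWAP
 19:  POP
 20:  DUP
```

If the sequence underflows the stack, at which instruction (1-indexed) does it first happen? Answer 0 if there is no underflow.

0

PUSH 37 → 37
NEG     → -37
STORE 1 → (empty)
PUSH -5 → -5
PUSH 73 → -5 73
PUSH 61 → -5 73 61
ROT     → 73 61 -5
SWAP    → 73 -5 61
MUL     → 73 -305
MUL     → -22265
STORE 1 → (empty)
PUSH 5  → 5
PUSH 49 → 5 49
SWAP    → 49 5
MUL     → 245
LOAD 1  → 245 -22265
SWAP    → -22265 245
SWAP    → 245 -22265
POP     → 245
DUP     → 245 245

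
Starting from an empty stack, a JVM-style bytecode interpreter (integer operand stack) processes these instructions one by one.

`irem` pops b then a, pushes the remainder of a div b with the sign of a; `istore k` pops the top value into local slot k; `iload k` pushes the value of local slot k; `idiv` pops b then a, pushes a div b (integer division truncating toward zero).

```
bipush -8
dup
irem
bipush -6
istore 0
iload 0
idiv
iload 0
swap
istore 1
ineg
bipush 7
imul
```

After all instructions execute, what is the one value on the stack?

42

bipush -8 : [-8]
dup       : [-8, -8]
irem      : [0]
bipush -6 : [0, -6]
istore 0  : [0]
iload 0   : [0, -6]
idiv      : [0]
iload 0   : [0, -6]
swap      : [-6, 0]
istore 1  : [-6]
ineg      : [6]
bipush 7  : [6, 7]
imul      : [42]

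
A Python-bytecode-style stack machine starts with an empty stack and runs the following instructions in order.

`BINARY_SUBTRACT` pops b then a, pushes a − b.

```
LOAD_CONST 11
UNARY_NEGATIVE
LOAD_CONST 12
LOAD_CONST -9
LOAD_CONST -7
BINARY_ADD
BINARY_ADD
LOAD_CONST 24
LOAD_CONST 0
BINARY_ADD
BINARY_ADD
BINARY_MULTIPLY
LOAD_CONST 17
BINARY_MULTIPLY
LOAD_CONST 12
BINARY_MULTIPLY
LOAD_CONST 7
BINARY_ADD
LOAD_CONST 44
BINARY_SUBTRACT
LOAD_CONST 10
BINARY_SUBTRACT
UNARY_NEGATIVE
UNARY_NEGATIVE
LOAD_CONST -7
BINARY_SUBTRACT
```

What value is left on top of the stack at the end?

LOAD_CONST 11   -> [11]
UNARY_NEGATIVE  -> [-11]
LOAD_CONST 12   -> [-11, 12]
LOAD_CONST -9   -> [-11, 12, -9]
LOAD_CONST -7   -> [-11, 12, -9, -7]
BINARY_ADD      -> [-11, 12, -16]
BINARY_ADD      -> [-11, -4]
LOAD_CONST 24   -> [-11, -4, 24]
LOAD_CONST 0    -> [-11, -4, 24, 0]
BINARY_ADD      -> [-11, -4, 24]
BINARY_ADD      -> [-11, 20]
BINARY_MULTIPLY -> [-220]
LOAD_CONST 17   -> [-220, 17]
BINARY_MULTIPLY -> [-3740]
LOAD_CONST 12   -> [-3740, 12]
BINARY_MULTIPLY -> [-44880]
LOAD_CONST 7    -> [-44880, 7]
BINARY_ADD      -> [-44873]
LOAD_CONST 44   -> [-44873, 44]
BINARY_SUBTRACT -> [-44917]
LOAD_CONST 10   -> [-44917, 10]
BINARY_SUBTRACT -> [-44927]
UNARY_NEGATIVE  -> [44927]
UNARY_NEGATIVE  -> [-44927]
LOAD_CONST -7   -> [-44927, -7]
BINARY_SUBTRACT -> [-44920]

-44920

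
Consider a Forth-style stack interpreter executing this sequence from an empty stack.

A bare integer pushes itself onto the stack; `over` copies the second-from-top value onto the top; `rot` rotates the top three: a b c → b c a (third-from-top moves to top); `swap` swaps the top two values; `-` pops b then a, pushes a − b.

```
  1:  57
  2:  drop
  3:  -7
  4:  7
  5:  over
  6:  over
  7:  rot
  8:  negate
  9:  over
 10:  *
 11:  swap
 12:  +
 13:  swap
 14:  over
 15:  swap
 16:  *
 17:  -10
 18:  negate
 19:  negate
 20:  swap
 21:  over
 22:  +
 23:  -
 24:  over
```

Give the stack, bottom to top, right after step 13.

[-7, -42, -7]

57      57
drop    (empty)
-7      -7
7       -7 7
over    -7 7 -7
over    -7 7 -7 7
rot     -7 -7 7 7
negate  -7 -7 7 -7
over    -7 -7 7 -7 7
*       -7 -7 7 -49
swap    -7 -7 -49 7
+       -7 -7 -42
swap    -7 -42 -7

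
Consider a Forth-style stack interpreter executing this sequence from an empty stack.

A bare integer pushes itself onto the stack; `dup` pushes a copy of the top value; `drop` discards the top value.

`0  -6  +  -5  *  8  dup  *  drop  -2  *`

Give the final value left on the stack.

-60

0    → [0]
-6   → [0, -6]
+    → [-6]
-5   → [-6, -5]
*    → [30]
8    → [30, 8]
dup  → [30, 8, 8]
*    → [30, 64]
drop → [30]
-2   → [30, -2]
*    → [-60]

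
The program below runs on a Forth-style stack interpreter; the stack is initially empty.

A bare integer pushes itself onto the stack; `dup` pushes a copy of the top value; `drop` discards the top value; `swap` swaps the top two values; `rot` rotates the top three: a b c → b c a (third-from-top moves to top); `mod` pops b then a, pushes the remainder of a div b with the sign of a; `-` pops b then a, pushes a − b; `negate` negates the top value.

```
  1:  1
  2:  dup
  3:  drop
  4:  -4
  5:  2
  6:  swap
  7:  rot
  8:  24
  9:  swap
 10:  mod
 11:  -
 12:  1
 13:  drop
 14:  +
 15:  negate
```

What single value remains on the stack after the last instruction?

2

1      -> [1]
dup    -> [1, 1]
drop   -> [1]
-4     -> [1, -4]
2      -> [1, -4, 2]
swap   -> [1, 2, -4]
rot    -> [2, -4, 1]
24     -> [2, -4, 1, 24]
swap   -> [2, -4, 24, 1]
mod    -> [2, -4, 0]
-      -> [2, -4]
1      -> [2, -4, 1]
drop   -> [2, -4]
+      -> [-2]
negate -> [2]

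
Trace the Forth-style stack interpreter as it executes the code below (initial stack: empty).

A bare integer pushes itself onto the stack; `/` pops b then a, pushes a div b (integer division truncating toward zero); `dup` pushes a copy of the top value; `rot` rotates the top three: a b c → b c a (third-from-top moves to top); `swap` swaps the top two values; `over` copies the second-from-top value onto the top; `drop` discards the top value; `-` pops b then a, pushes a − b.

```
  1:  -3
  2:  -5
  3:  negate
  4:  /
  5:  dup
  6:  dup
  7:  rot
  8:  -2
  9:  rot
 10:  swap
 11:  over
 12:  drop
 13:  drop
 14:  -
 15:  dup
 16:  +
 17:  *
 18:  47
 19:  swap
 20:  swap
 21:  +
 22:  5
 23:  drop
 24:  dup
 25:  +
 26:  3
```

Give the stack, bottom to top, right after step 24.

-3     → -3
-5     → -3 -5
negate → -3 5
/      → 0
dup    → 0 0
dup    → 0 0 0
rot    → 0 0 0
-2     → 0 0 0 -2
rot    → 0 0 -2 0
swap   → 0 0 0 -2
over   → 0 0 0 -2 0
drop   → 0 0 0 -2
drop   → 0 0 0
-      → 0 0
dup    → 0 0 0
+      → 0 0
*      → 0
47     → 0 47
swap   → 47 0
swap   → 0 47
+      → 47
5      → 47 5
drop   → 47
dup    → 47 47

[47, 47]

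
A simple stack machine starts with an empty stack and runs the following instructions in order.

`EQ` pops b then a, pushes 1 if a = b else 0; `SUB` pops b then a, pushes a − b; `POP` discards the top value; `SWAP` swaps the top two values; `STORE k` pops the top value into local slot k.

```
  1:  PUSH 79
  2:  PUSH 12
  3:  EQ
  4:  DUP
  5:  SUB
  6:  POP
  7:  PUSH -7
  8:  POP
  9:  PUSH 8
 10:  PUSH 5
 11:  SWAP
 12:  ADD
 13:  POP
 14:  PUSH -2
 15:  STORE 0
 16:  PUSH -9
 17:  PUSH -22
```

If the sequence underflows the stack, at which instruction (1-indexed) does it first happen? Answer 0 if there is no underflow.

0

PUSH 79  : [79]
PUSH 12  : [79, 12]
EQ       : [0]
DUP      : [0, 0]
SUB      : [0]
POP      : []
PUSH -7  : [-7]
POP      : []
PUSH 8   : [8]
PUSH 5   : [8, 5]
SWAP     : [5, 8]
ADD      : [13]
POP      : []
PUSH -2  : [-2]
STORE 0  : []
PUSH -9  : [-9]
PUSH -22 : [-9, -22]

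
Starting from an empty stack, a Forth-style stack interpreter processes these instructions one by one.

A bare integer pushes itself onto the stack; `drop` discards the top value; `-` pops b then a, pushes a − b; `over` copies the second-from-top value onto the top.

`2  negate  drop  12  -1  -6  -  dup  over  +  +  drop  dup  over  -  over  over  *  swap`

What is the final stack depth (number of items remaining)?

3

2      → 2
negate → -2
drop   → (empty)
12     → 12
-1     → 12 -1
-6     → 12 -1 -6
-      → 12 5
dup    → 12 5 5
over   → 12 5 5 5
+      → 12 5 10
+      → 12 15
drop   → 12
dup    → 12 12
over   → 12 12 12
-      → 12 0
over   → 12 0 12
over   → 12 0 12 0
*      → 12 0 0
swap   → 12 0 0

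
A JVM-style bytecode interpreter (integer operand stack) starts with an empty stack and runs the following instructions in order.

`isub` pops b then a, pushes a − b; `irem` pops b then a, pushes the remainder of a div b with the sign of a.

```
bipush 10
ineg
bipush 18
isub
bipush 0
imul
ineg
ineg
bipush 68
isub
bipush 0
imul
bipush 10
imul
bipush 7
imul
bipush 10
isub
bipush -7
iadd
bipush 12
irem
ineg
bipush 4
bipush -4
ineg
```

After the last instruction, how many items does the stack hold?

3

bipush 10  10
ineg       -10
bipush 18  -10 18
isub       -28
bipush 0   -28 0
imul       0
ineg       0
ineg       0
bipush 68  0 68
isub       -68
bipush 0   -68 0
imul       0
bipush 10  0 10
imul       0
bipush 7   0 7
imul       0
bipush 10  0 10
isub       -10
bipush -7  -10 -7
iadd       -17
bipush 12  -17 12
irem       -5
ineg       5
bipush 4   5 4
bipush -4  5 4 -4
ineg       5 4 4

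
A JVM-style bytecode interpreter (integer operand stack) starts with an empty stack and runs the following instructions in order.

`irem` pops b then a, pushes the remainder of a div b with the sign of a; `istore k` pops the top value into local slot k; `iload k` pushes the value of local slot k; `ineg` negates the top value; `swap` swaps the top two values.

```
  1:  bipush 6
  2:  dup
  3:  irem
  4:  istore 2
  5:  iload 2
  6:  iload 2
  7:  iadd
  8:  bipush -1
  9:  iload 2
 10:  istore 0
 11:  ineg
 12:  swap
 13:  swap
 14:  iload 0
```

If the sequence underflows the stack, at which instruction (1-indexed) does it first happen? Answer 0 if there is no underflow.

bipush 6  → [6]
dup       → [6, 6]
irem      → [0]
istore 2  → []
iload 2   → [0]
iload 2   → [0, 0]
iadd      → [0]
bipush -1 → [0, -1]
iload 2   → [0, -1, 0]
istore 0  → [0, -1]
ineg      → [0, 1]
swap      → [1, 0]
swap      → [0, 1]
iload 0   → [0, 1, 0]

0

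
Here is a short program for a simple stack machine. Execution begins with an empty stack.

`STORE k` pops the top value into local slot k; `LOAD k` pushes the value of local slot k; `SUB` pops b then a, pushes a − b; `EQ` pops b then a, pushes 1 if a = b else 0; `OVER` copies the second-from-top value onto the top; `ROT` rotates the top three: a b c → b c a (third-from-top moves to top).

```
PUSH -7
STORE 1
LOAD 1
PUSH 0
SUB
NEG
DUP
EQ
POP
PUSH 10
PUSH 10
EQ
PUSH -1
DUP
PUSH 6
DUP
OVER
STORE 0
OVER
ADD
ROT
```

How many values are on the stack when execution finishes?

5

PUSH -7 -> [-7]
STORE 1 -> []
LOAD 1  -> [-7]
PUSH 0  -> [-7, 0]
SUB     -> [-7]
NEG     -> [7]
DUP     -> [7, 7]
EQ      -> [1]
POP     -> []
PUSH 10 -> [10]
PUSH 10 -> [10, 10]
EQ      -> [1]
PUSH -1 -> [1, -1]
DUP     -> [1, -1, -1]
PUSH 6  -> [1, -1, -1, 6]
DUP     -> [1, -1, -1, 6, 6]
OVER    -> [1, -1, -1, 6, 6, 6]
STORE 0 -> [1, -1, -1, 6, 6]
OVER    -> [1, -1, -1, 6, 6, 6]
ADD     -> [1, -1, -1, 6, 12]
ROT     -> [1, -1, 6, 12, -1]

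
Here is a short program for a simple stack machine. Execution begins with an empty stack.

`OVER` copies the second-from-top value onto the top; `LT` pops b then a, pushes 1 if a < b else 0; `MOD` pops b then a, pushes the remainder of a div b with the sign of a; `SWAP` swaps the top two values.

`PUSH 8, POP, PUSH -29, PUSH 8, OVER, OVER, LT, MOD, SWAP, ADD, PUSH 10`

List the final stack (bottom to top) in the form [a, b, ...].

[-29, 10]

PUSH 8   : [8]
POP      : []
PUSH -29 : [-29]
PUSH 8   : [-29, 8]
OVER     : [-29, 8, -29]
OVER     : [-29, 8, -29, 8]
LT       : [-29, 8, 1]
MOD      : [-29, 0]
SWAP     : [0, -29]
ADD      : [-29]
PUSH 10  : [-29, 10]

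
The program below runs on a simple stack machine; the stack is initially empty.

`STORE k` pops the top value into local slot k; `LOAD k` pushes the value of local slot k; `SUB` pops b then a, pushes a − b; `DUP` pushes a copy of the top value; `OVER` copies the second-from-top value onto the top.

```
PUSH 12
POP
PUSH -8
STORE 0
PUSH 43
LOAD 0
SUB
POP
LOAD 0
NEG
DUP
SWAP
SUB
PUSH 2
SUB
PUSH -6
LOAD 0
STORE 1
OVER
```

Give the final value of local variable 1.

-8

PUSH 12  12
POP      (empty)
PUSH -8  -8
STORE 0  (empty)
PUSH 43  43
LOAD 0   43 -8
SUB      51
POP      (empty)
LOAD 0   -8
NEG      8
DUP      8 8
SWAP     8 8
SUB      0
PUSH 2   0 2
SUB      -2
PUSH -6  -2 -6
LOAD 0   -2 -6 -8
STORE 1  -2 -6
OVER     -2 -6 -2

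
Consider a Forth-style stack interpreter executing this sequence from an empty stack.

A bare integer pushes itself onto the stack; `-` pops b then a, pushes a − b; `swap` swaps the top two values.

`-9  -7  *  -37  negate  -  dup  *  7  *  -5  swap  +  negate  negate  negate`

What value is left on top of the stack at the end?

-9     : -9
-7     : -9 -7
*      : 63
-37    : 63 -37
negate : 63 37
-      : 26
dup    : 26 26
*      : 676
7      : 676 7
*      : 4732
-5     : 4732 -5
swap   : -5 4732
+      : 4727
negate : -4727
negate : 4727
negate : -4727

-4727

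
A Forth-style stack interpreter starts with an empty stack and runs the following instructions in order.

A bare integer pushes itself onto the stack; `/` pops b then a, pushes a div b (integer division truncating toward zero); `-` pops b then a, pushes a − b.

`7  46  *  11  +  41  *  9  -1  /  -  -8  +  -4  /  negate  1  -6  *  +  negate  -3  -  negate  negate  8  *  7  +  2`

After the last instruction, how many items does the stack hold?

2

7       7
46      7 46
*       322
11      322 11
+       333
41      333 41
*       13653
9       13653 9
-1      13653 9 -1
/       13653 -9
-       13662
-8      13662 -8
+       13654
-4      13654 -4
/       -3413
negate  3413
1       3413 1
-6      3413 1 -6
*       3413 -6
+       3407
negate  -3407
-3      -3407 -3
-       -3404
negate  3404
negate  -3404
8       -3404 8
*       -27232
7       -27232 7
+       -27225
2       -27225 2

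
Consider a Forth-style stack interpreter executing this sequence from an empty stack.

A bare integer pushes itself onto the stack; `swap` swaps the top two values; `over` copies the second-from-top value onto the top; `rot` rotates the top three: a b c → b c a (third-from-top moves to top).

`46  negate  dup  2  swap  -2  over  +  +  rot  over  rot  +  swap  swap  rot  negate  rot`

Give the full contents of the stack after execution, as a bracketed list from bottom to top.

[-188, -2, -46]

46     -> [46]
negate -> [-46]
dup    -> [-46, -46]
2      -> [-46, -46, 2]
swap   -> [-46, 2, -46]
-2     -> [-46, 2, -46, -2]
over   -> [-46, 2, -46, -2, -46]
+      -> [-46, 2, -46, -48]
+      -> [-46, 2, -94]
rot    -> [2, -94, -46]
over   -> [2, -94, -46, -94]
rot    -> [2, -46, -94, -94]
+      -> [2, -46, -188]
swap   -> [2, -188, -46]
swap   -> [2, -46, -188]
rot    -> [-46, -188, 2]
negate -> [-46, -188, -2]
rot    -> [-188, -2, -46]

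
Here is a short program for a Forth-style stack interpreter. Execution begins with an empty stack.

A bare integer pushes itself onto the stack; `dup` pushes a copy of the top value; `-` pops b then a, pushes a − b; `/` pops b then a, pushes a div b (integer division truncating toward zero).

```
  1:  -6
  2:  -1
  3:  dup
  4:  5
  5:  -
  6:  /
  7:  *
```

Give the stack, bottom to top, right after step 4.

-6  -> [-6]
-1  -> [-6, -1]
dup -> [-6, -1, -1]
5   -> [-6, -1, -1, 5]

[-6, -1, -1, 5]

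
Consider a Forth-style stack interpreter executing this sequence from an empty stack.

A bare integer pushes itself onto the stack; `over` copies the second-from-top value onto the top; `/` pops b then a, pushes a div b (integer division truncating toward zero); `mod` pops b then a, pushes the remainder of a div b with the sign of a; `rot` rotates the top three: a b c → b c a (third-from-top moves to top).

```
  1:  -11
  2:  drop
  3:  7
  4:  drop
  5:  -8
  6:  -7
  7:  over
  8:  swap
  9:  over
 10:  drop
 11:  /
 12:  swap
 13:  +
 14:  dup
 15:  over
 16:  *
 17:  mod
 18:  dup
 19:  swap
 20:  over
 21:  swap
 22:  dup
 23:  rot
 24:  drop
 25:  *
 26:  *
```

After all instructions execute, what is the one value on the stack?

-11  : [-11]
drop : []
7    : [7]
drop : []
-8   : [-8]
-7   : [-8, -7]
over : [-8, -7, -8]
swap : [-8, -8, -7]
over : [-8, -8, -7, -8]
drop : [-8, -8, -7]
/    : [-8, 1]
swap : [1, -8]
+    : [-7]
dup  : [-7, -7]
over : [-7, -7, -7]
*    : [-7, 49]
mod  : [-7]
dup  : [-7, -7]
swap : [-7, -7]
over : [-7, -7, -7]
swap : [-7, -7, -7]
dup  : [-7, -7, -7, -7]
rot  : [-7, -7, -7, -7]
drop : [-7, -7, -7]
*    : [-7, 49]
*    : [-343]

-343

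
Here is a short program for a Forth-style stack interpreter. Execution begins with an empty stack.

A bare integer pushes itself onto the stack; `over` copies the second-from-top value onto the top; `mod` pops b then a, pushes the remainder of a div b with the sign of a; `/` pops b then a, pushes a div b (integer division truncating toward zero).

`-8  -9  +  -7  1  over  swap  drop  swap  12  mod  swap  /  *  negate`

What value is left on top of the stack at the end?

-8     → [-8]
-9     → [-8, -9]
+      → [-17]
-7     → [-17, -7]
1      → [-17, -7, 1]
over   → [-17, -7, 1, -7]
swap   → [-17, -7, -7, 1]
drop   → [-17, -7, -7]
swap   → [-17, -7, -7]
12     → [-17, -7, -7, 12]
mod    → [-17, -7, -7]
swap   → [-17, -7, -7]
/      → [-17, 1]
*      → [-17]
negate → [17]

17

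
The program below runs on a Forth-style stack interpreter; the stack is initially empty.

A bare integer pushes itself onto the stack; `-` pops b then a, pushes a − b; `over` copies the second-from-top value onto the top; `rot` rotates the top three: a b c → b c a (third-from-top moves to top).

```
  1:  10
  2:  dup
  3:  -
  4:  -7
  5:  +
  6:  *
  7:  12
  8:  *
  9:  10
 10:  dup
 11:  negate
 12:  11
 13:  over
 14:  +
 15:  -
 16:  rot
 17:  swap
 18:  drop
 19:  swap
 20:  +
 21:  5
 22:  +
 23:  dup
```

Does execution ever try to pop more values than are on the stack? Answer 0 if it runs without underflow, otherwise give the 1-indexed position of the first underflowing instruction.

6

10   10
dup  10 10
-    0
-7   0 -7
+    -7
*  — needs 2 operands, stack has 1 → underflow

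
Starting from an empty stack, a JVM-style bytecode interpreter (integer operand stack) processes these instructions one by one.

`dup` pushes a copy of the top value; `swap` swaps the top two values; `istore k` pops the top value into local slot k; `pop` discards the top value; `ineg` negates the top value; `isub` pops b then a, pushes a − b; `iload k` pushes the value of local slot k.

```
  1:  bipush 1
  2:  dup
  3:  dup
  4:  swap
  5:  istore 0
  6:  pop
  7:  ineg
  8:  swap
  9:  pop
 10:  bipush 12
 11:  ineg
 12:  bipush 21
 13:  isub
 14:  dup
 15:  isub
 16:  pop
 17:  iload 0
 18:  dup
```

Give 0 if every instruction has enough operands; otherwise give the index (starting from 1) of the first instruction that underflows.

bipush 1 : [1]
dup      : [1, 1]
dup      : [1, 1, 1]
swap     : [1, 1, 1]
istore 0 : [1, 1]
pop      : [1]
ineg     : [-1]
swap  — needs 2 operands, stack has 1 → underflow

8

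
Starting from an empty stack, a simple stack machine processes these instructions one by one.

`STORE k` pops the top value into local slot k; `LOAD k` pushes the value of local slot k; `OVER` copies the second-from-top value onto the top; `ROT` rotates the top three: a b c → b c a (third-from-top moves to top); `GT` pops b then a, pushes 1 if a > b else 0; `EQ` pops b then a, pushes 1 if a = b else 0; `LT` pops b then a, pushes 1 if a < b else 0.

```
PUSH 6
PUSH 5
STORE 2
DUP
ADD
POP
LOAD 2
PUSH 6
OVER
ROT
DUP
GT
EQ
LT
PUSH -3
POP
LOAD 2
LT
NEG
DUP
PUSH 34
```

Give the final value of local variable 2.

5

PUSH 6  → 6
PUSH 5  → 6 5
STORE 2 → 6
DUP     → 6 6
ADD     → 12
POP     → (empty)
LOAD 2  → 5
PUSH 6  → 5 6
OVER    → 5 6 5
ROT     → 6 5 5
DUP     → 6 5 5 5
GT      → 6 5 0
EQ      → 6 0
LT      → 0
PUSH -3 → 0 -3
POP     → 0
LOAD 2  → 0 5
LT      → 1
NEG     → -1
DUP     → -1 -1
PUSH 34 → -1 -1 34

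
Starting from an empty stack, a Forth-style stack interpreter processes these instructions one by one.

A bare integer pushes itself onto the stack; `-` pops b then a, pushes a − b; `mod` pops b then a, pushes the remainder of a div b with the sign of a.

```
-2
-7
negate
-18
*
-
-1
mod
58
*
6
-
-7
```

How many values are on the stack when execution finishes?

2

-2     → [-2]
-7     → [-2, -7]
negate → [-2, 7]
-18    → [-2, 7, -18]
*      → [-2, -126]
-      → [124]
-1     → [124, -1]
mod    → [0]
58     → [0, 58]
*      → [0]
6      → [0, 6]
-      → [-6]
-7     → [-6, -7]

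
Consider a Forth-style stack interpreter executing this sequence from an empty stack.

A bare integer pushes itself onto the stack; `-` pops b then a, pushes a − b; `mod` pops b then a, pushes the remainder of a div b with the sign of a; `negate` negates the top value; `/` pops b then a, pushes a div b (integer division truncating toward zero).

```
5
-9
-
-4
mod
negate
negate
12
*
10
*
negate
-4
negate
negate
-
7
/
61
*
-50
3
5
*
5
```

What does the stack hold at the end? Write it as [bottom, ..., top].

5      : 5
-9     : 5 -9
-      : 14
-4     : 14 -4
mod    : 2
negate : -2
negate : 2
12     : 2 12
*      : 24
10     : 24 10
*      : 240
negate : -240
-4     : -240 -4
negate : -240 4
negate : -240 -4
-      : -236
7      : -236 7
/      : -33
61     : -33 61
*      : -2013
-50    : -2013 -50
3      : -2013 -50 3
5      : -2013 -50 3 5
*      : -2013 -50 15
5      : -2013 -50 15 5

[-2013, -50, 15, 5]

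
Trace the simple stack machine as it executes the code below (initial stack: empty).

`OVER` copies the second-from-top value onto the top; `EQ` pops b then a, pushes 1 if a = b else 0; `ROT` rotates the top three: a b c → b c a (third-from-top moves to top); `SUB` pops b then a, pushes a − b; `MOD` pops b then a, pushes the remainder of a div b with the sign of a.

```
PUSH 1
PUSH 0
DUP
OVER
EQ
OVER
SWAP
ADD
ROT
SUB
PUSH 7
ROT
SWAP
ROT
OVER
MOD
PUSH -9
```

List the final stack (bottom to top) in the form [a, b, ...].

[0, 7, 0, -9]

PUSH 1  -> [1]
PUSH 0  -> [1, 0]
DUP     -> [1, 0, 0]
OVER    -> [1, 0, 0, 0]
EQ      -> [1, 0, 1]
OVER    -> [1, 0, 1, 0]
SWAP    -> [1, 0, 0, 1]
ADD     -> [1, 0, 1]
ROT     -> [0, 1, 1]
SUB     -> [0, 0]
PUSH 7  -> [0, 0, 7]
ROT     -> [0, 7, 0]
SWAP    -> [0, 0, 7]
ROT     -> [0, 7, 0]
OVER    -> [0, 7, 0, 7]
MOD     -> [0, 7, 0]
PUSH -9 -> [0, 7, 0, -9]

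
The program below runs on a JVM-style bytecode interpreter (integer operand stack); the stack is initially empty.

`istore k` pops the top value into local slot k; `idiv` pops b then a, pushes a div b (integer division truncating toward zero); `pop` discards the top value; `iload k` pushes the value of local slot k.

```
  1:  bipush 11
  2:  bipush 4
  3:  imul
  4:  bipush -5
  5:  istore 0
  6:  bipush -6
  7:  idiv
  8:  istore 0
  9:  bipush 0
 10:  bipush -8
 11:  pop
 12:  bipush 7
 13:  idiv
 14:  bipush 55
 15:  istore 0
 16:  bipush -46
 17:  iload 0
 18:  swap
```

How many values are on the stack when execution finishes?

bipush 11  : [11]
bipush 4   : [11, 4]
imul       : [44]
bipush -5  : [44, -5]
istore 0   : [44]
bipush -6  : [44, -6]
idiv       : [-7]
istore 0   : []
bipush 0   : [0]
bipush -8  : [0, -8]
pop        : [0]
bipush 7   : [0, 7]
idiv       : [0]
bipush 55  : [0, 55]
istore 0   : [0]
bipush -46 : [0, -46]
iload 0    : [0, -46, 55]
swap       : [0, 55, -46]

3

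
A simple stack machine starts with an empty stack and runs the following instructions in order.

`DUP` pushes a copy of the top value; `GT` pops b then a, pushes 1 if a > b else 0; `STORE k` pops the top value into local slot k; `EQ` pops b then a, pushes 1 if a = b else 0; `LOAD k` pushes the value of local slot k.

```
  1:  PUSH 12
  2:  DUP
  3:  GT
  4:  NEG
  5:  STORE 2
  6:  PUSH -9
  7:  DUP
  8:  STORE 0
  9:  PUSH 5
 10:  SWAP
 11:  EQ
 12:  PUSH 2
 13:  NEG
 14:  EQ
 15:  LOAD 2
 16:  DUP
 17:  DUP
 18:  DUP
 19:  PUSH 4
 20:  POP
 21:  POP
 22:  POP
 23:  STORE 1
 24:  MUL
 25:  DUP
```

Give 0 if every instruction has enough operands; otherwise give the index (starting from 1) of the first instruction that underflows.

PUSH 12 -> 12
DUP     -> 12 12
GT      -> 0
NEG     -> 0
STORE 2 -> (empty)
PUSH -9 -> -9
DUP     -> -9 -9
STORE 0 -> -9
PUSH 5  -> -9 5
SWAP    -> 5 -9
EQ      -> 0
PUSH 2  -> 0 2
NEG     -> 0 -2
EQ      -> 0
LOAD 2  -> 0 0
DUP     -> 0 0 0
DUP     -> 0 0 0 0
DUP     -> 0 0 0 0 0
PUSH 4  -> 0 0 0 0 0 4
POP     -> 0 0 0 0 0
POP     -> 0 0 0 0
POP     -> 0 0 0
STORE 1 -> 0 0
MUL     -> 0
DUP     -> 0 0

0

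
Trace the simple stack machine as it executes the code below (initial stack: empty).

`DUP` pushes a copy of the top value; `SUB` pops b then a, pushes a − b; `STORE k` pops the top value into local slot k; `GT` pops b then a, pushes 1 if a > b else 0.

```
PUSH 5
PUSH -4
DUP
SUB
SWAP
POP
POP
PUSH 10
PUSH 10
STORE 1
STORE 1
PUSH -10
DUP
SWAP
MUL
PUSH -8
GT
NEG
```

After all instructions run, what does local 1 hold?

10

PUSH 5   -> 5
PUSH -4  -> 5 -4
DUP      -> 5 -4 -4
SUB      -> 5 0
SWAP     -> 0 5
POP      -> 0
POP      -> (empty)
PUSH 10  -> 10
PUSH 10  -> 10 10
STORE 1  -> 10
STORE 1  -> (empty)
PUSH -10 -> -10
DUP      -> -10 -10
SWAP     -> -10 -10
MUL      -> 100
PUSH -8  -> 100 -8
GT       -> 1
NEG      -> -1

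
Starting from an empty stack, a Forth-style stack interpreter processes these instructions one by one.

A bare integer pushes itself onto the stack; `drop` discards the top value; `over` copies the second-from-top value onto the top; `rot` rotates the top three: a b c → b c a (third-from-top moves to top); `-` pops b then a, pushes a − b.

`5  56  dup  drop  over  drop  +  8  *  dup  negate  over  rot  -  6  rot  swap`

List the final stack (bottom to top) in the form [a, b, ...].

[0, -488, 6]

5      : [5]
56     : [5, 56]
dup    : [5, 56, 56]
drop   : [5, 56]
over   : [5, 56, 5]
drop   : [5, 56]
+      : [61]
8      : [61, 8]
*      : [488]
dup    : [488, 488]
negate : [488, -488]
over   : [488, -488, 488]
rot    : [-488, 488, 488]
-      : [-488, 0]
6      : [-488, 0, 6]
rot    : [0, 6, -488]
swap   : [0, -488, 6]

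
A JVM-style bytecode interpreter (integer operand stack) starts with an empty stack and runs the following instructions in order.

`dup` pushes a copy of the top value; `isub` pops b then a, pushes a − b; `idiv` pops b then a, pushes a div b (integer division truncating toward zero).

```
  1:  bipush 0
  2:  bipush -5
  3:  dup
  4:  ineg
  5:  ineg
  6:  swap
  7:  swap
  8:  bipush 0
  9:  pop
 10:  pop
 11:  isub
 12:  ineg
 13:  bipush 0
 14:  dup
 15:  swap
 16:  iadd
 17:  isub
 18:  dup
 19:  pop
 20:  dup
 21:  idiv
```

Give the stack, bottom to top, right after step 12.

bipush 0  : [0]
bipush -5 : [0, -5]
dup       : [0, -5, -5]
ineg      : [0, -5, 5]
ineg      : [0, -5, -5]
swap      : [0, -5, -5]
swap      : [0, -5, -5]
bipush 0  : [0, -5, -5, 0]
pop       : [0, -5, -5]
pop       : [0, -5]
isub      : [5]
ineg      : [-5]

[-5]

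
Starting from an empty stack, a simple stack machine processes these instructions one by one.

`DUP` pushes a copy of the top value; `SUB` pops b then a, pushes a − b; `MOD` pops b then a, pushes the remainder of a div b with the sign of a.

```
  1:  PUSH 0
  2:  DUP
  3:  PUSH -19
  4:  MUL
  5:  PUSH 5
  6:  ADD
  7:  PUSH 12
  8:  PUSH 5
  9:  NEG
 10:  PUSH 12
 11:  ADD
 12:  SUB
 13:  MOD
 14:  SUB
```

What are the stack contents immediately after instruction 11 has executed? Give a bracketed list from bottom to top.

[0, 5, 12, 7]

PUSH 0    [0]
DUP       [0, 0]
PUSH -19  [0, 0, -19]
MUL       [0, 0]
PUSH 5    [0, 0, 5]
ADD       [0, 5]
PUSH 12   [0, 5, 12]
PUSH 5    [0, 5, 12, 5]
NEG       [0, 5, 12, -5]
PUSH 12   [0, 5, 12, -5, 12]
ADD       [0, 5, 12, 7]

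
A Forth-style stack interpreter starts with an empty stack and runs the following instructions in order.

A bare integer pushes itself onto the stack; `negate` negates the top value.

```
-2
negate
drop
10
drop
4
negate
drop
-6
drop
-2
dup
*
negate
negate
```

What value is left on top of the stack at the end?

4

-2      [-2]
negate  [2]
drop    []
10      [10]
drop    []
4       [4]
negate  [-4]
drop    []
-6      [-6]
drop    []
-2      [-2]
dup     [-2, -2]
*       [4]
negate  [-4]
negate  [4]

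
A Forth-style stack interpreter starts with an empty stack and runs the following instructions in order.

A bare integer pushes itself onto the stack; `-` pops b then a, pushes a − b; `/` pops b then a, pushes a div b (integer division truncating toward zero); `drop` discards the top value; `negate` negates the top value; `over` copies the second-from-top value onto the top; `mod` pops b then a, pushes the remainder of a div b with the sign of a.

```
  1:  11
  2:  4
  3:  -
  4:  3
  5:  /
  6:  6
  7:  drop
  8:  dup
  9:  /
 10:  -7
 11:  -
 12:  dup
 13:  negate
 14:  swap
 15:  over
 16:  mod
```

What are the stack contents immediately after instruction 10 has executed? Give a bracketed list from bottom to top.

[1, -7]

11    11
4     11 4
-     7
3     7 3
/     2
6     2 6
drop  2
dup   2 2
/     1
-7    1 -7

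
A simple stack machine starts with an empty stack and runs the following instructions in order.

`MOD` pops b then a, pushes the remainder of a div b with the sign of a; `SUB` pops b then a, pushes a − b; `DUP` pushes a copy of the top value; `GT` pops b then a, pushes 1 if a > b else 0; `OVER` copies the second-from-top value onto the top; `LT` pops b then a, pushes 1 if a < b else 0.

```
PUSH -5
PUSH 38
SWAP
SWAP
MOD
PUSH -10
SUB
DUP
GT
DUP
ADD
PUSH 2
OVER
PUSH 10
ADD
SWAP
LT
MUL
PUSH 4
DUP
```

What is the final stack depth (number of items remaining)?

3

PUSH -5   [-5]
PUSH 38   [-5, 38]
SWAP      [38, -5]
SWAP      [-5, 38]
MOD       [-5]
PUSH -10  [-5, -10]
SUB       [5]
DUP       [5, 5]
GT        [0]
DUP       [0, 0]
ADD       [0]
PUSH 2    [0, 2]
OVER      [0, 2, 0]
PUSH 10   [0, 2, 0, 10]
ADD       [0, 2, 10]
SWAP      [0, 10, 2]
LT        [0, 0]
MUL       [0]
PUSH 4    [0, 4]
DUP       [0, 4, 4]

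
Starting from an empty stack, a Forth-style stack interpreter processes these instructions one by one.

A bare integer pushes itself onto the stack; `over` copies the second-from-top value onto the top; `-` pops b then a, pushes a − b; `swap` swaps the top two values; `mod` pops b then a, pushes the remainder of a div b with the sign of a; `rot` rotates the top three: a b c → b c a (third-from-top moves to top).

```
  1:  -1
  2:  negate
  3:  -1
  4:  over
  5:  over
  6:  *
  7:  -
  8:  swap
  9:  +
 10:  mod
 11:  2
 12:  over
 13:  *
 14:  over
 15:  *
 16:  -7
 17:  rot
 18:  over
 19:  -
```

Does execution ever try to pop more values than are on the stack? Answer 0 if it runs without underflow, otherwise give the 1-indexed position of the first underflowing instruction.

10

-1      [-1]
negate  [1]
-1      [1, -1]
over    [1, -1, 1]
over    [1, -1, 1, -1]
*       [1, -1, -1]
-       [1, 0]
swap    [0, 1]
+       [1]
mod  — needs 2 operands, stack has 1 → underflow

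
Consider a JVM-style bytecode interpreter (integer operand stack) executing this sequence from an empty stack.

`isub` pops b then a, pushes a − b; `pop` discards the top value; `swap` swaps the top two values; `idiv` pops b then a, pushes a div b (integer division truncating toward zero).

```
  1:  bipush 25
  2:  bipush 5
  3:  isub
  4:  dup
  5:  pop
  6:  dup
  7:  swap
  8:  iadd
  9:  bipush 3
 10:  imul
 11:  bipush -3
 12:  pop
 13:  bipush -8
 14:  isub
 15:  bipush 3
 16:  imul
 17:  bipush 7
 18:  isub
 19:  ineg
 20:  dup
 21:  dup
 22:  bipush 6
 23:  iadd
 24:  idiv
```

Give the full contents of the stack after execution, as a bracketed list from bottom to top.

[-377, 1]

bipush 25  [25]
bipush 5   [25, 5]
isub       [20]
dup        [20, 20]
pop        [20]
dup        [20, 20]
swap       [20, 20]
iadd       [40]
bipush 3   [40, 3]
imul       [120]
bipush -3  [120, -3]
pop        [120]
bipush -8  [120, -8]
isub       [128]
bipush 3   [128, 3]
imul       [384]
bipush 7   [384, 7]
isub       [377]
ineg       [-377]
dup        [-377, -377]
dup        [-377, -377, -377]
bipush 6   [-377, -377, -377, 6]
iadd       [-377, -377, -371]
idiv       [-377, 1]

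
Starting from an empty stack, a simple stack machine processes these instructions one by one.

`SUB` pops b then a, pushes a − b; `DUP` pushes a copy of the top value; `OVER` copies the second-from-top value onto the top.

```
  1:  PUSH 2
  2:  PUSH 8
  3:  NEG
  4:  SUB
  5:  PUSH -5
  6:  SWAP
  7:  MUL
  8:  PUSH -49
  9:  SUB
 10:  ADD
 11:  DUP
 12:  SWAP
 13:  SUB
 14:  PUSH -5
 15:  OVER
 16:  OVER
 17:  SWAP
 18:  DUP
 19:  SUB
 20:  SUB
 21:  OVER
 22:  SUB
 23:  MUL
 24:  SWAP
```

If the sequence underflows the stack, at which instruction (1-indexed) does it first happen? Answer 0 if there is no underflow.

10

PUSH 2   : [2]
PUSH 8   : [2, 8]
NEG      : [2, -8]
SUB      : [10]
PUSH -5  : [10, -5]
SWAP     : [-5, 10]
MUL      : [-50]
PUSH -49 : [-50, -49]
SUB      : [-1]
ADD  — needs 2 operands, stack has 1 → underflow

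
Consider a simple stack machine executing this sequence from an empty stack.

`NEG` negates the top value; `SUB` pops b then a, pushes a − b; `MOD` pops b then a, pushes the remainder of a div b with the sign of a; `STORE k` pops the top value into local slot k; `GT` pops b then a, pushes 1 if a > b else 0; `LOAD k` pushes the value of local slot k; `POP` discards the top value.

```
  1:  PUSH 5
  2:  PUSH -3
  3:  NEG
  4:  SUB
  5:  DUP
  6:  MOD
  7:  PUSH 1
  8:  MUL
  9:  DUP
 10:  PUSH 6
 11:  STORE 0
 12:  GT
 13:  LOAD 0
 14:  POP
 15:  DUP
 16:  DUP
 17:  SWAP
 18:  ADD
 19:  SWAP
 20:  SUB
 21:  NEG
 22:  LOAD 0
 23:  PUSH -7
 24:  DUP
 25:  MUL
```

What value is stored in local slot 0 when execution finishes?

6

PUSH 5   5
PUSH -3  5 -3
NEG      5 3
SUB      2
DUP      2 2
MOD      0
PUSH 1   0 1
MUL      0
DUP      0 0
PUSH 6   0 0 6
STORE 0  0 0
GT       0
LOAD 0   0 6
POP      0
DUP      0 0
DUP      0 0 0
SWAP     0 0 0
ADD      0 0
SWAP     0 0
SUB      0
NEG      0
LOAD 0   0 6
PUSH -7  0 6 -7
DUP      0 6 -7 -7
MUL      0 6 49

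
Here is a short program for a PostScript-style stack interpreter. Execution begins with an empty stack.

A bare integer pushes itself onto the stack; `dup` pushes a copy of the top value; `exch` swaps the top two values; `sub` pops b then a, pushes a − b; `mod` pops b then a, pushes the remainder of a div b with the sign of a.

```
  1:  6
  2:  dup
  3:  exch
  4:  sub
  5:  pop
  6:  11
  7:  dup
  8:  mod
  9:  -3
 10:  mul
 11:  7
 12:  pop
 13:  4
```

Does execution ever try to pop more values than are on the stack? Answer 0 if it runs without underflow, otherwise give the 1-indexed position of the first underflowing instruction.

6     [6]
dup   [6, 6]
exch  [6, 6]
sub   [0]
pop   []
11    [11]
dup   [11, 11]
mod   [0]
-3    [0, -3]
mul   [0]
7     [0, 7]
pop   [0]
4     [0, 4]

0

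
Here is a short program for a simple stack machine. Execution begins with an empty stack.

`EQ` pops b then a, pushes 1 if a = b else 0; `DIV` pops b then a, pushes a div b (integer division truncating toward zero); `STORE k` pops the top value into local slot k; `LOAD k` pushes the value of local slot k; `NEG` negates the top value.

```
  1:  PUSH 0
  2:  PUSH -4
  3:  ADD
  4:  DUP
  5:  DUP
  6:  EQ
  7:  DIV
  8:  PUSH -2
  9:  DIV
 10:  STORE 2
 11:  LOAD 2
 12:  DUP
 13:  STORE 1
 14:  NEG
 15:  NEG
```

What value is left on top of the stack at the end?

2

PUSH 0   0
PUSH -4  0 -4
ADD      -4
DUP      -4 -4
DUP      -4 -4 -4
EQ       -4 1
DIV      -4
PUSH -2  -4 -2
DIV      2
STORE 2  (empty)
LOAD 2   2
DUP      2 2
STORE 1  2
NEG      -2
NEG      2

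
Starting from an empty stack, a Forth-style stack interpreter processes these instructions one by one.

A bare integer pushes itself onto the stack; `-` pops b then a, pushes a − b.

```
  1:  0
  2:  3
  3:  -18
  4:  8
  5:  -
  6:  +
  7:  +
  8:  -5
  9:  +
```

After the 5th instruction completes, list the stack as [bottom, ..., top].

[0, 3, -26]

0   → [0]
3   → [0, 3]
-18 → [0, 3, -18]
8   → [0, 3, -18, 8]
-   → [0, 3, -26]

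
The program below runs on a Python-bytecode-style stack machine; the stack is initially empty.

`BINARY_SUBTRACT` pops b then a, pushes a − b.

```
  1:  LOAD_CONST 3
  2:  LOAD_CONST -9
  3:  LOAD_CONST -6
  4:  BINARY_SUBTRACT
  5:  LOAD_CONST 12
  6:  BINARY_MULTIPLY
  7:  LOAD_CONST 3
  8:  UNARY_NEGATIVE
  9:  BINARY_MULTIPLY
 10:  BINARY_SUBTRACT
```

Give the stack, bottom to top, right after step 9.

LOAD_CONST 3     [3]
LOAD_CONST -9    [3, -9]
LOAD_CONST -6    [3, -9, -6]
BINARY_SUBTRACT  [3, -3]
LOAD_CONST 12    [3, -3, 12]
BINARY_MULTIPLY  [3, -36]
LOAD_CONST 3     [3, -36, 3]
UNARY_NEGATIVE   [3, -36, -3]
BINARY_MULTIPLY  [3, 108]

[3, 108]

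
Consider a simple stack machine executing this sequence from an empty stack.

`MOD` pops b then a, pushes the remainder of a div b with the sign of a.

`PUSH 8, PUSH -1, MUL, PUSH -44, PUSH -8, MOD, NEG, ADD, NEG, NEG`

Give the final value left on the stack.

-4

PUSH 8   → [8]
PUSH -1  → [8, -1]
MUL      → [-8]
PUSH -44 → [-8, -44]
PUSH -8  → [-8, -44, -8]
MOD      → [-8, -4]
NEG      → [-8, 4]
ADD      → [-4]
NEG      → [4]
NEG      → [-4]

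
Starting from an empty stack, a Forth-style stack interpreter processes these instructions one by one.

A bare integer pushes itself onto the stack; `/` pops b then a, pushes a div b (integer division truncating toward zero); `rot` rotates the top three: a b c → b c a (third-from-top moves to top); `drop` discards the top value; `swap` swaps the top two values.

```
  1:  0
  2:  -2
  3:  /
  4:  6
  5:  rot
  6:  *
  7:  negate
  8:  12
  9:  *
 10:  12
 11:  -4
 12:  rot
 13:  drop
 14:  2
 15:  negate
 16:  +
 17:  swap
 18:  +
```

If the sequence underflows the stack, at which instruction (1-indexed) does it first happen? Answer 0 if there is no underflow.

0   0
-2  0 -2
/   0
6   0 6
rot  — needs 3 operands, stack has 2 → underflow

5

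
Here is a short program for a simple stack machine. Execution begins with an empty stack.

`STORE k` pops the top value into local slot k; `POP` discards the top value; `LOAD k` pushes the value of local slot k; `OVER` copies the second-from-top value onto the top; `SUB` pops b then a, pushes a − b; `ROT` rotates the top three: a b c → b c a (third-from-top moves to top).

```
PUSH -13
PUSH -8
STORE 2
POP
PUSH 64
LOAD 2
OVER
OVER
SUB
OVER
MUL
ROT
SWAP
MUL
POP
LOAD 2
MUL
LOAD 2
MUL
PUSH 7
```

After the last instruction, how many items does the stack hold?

PUSH -13  [-13]
PUSH -8   [-13, -8]
STORE 2   [-13]
POP       []
PUSH 64   [64]
LOAD 2    [64, -8]
OVER      [64, -8, 64]
OVER      [64, -8, 64, -8]
SUB       [64, -8, 72]
OVER      [64, -8, 72, -8]
MUL       [64, -8, -576]
ROT       [-8, -576, 64]
SWAP      [-8, 64, -576]
MUL       [-8, -36864]
POP       [-8]
LOAD 2    [-8, -8]
MUL       [64]
LOAD 2    [64, -8]
MUL       [-512]
PUSH 7    [-512, 7]

2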